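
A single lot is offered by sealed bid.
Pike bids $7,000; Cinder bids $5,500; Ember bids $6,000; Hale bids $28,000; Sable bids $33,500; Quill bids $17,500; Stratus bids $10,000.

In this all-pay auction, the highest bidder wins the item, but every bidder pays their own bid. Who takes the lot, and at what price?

Sable pays $33,500

Bids ranked: 33,500 (Sable) > 28,000 (Hale) > 17,500 (Quill) > 10,000 (Stratus) > 7,000 (Pike) > 6,000 (Ember) > …
Sable wins with the top bid; all bids are sunk regardless.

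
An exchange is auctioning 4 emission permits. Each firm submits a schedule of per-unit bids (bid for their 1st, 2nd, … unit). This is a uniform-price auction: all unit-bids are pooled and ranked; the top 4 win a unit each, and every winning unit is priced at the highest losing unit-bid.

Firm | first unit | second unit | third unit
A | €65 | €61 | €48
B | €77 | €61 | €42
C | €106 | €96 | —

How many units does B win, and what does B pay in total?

Pooled unit-bids ranked (top 4): 106 (C-1), 96 (C-2), 77 (B-1), 65 (A-1)
The (k+1)-th unit-bid is €61.
B wins 1 unit(s) at €61 each.

B: 1 unit, pays €61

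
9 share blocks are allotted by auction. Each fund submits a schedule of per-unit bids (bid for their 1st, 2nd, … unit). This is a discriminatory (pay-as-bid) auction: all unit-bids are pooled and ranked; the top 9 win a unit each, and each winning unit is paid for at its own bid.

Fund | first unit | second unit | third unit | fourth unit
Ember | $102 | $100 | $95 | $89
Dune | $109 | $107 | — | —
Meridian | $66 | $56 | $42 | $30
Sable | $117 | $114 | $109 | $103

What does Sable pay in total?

Sable pays $443

Merging the schedules and taking the best 9: 117 (Sable-1), 114 (Sable-2), 109 (Dune-1), 109 (Sable-3), 107 (Dune-2), 103 (Sable-4), 102 (Ember-1), 100 (Ember-2), 95 (Ember-3)
Next rejected bid: $89 (not a price — pay-as-bid).
Sable's winning unit-bids: 117 + 114 + 109 + 103 = $443.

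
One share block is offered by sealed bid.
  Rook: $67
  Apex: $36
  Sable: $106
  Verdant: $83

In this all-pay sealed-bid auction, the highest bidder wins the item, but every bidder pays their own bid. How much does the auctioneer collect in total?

Bids ranked: 106 (Sable) > 83 (Verdant) > 67 (Rook) > 36 (Apex)
Sable wins with the top bid; all bids are sunk regardless.
Every bidder forfeits their bid regardless of winning.
Revenue = 67 + 36 + 106 + 83 = $292.

Total revenue: $292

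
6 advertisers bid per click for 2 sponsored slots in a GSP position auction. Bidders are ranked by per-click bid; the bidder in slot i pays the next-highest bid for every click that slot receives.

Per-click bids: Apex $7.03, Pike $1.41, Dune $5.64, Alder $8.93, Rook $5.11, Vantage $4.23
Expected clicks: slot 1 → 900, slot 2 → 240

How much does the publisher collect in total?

Total revenue: $7680.60

Ranked by bid: $8.93 (Alder) > $7.03 (Apex) > $5.64 (Dune) > …
Slot 1: Alder pays $7.03 × 900 = $6327.00
Slot 2: Apex pays $5.64 × 240 = $1353.60
Total = $7680.60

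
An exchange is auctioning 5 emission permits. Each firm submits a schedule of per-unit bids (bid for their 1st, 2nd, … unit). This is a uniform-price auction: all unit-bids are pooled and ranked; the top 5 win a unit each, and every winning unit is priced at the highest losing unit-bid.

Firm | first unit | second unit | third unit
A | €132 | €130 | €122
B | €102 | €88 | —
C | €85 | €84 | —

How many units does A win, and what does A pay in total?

All unit-bids, highest first — top 5: 132 (A-1), 130 (A-2), 122 (A-3), 102 (B-1), 88 (B-2)
Highest rejected unit-bid = €85.
A wins 3 unit(s) at €85 each.

A: 3 units, pays €255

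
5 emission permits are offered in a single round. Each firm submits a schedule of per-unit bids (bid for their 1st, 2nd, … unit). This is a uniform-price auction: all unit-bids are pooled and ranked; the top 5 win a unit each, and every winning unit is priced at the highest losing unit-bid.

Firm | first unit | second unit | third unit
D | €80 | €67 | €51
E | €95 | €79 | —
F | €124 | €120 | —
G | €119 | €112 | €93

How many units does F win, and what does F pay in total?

F: 2 units, pays €186

All unit-bids, highest first — top 5: 124 (F-1), 120 (F-2), 119 (G-1), 112 (G-2), 95 (E-1)
First bid not allocated: €93.
F wins 2 unit(s) at €93 each.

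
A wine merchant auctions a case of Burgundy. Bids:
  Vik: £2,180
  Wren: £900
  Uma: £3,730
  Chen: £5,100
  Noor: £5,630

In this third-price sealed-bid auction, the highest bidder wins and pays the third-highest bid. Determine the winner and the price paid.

Noor pays £3,730

Bids in order: 5,630 (Noor) > 5,100 (Chen) > 3,730 (Uma) > 2,180 (Vik) > 900 (Wren)
Noor wins; payment is bid #3 in the ranking = £3,730.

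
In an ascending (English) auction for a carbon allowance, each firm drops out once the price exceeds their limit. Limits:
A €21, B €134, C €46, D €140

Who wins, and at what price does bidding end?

Limits in order: 140 (D) > 134 (B) > 46 (C) > 21 (A)
Once the price passes €134, only D is left; the hammer falls at B's limit of €134.

D wins at €134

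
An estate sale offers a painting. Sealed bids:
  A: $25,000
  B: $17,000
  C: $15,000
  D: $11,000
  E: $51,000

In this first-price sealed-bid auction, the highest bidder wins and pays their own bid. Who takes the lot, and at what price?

Bids in order: 51,000 (E) > 25,000 (A) > 17,000 (B) > 15,000 (C) > 11,000 (D)
E is highest → pays own bid, $51,000.

E pays $51,000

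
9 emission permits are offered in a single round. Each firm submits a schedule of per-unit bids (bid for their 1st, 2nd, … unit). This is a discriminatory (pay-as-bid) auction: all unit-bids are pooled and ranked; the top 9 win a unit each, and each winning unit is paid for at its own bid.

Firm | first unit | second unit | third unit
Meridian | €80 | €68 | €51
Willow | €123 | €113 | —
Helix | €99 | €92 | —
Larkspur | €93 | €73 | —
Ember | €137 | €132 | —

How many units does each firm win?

All unit-bids, highest first — top 9: 137 (Ember-1), 132 (Ember-2), 123 (Willow-1), 113 (Willow-2), 99 (Helix-1), 93 (Larkspur-1), 92 (Helix-2), 80 (Meridian-1), 73 (Larkspur-2)
Next rejected bid: €68 (not a price — pay-as-bid).
Allocation: Ember 2, Helix 2, Larkspur 2, Meridian 1, Willow 2.

Ember 2, Helix 2, Larkspur 2, Meridian 1, Willow 2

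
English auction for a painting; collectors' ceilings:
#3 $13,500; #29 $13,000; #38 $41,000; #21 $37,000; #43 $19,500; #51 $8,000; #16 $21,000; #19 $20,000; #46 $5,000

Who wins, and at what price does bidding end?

#38 wins at $37,000

Limits in order: 41,000 (#38) > 37,000 (#21) > 21,000 (#16) > 20,000 (#19) > 19,500 (#43) > 13,500 (#3) > …
Once the price passes $37,000, only #38 is left; the hammer falls at #21's limit of $37,000.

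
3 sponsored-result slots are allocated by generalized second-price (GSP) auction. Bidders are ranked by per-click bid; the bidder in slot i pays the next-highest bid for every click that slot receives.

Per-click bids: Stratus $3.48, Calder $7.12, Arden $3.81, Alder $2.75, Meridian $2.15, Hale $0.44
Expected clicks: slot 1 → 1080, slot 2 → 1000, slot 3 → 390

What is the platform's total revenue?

Ranked by bid: $7.12 (Calder) > $3.81 (Arden) > $3.48 (Stratus) > $2.75 (Alder) > …
Slot 1: Calder pays $3.81 × 1080 = $4114.80
Slot 2: Arden pays $3.48 × 1000 = $3480.00
Slot 3: Stratus pays $2.75 × 390 = $1072.50
Total = $8667.30

Total revenue: $8667.30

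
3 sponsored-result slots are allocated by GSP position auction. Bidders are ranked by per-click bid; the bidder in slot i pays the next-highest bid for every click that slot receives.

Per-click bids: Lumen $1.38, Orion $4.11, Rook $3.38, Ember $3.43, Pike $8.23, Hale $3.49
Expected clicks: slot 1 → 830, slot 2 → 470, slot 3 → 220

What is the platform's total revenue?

Per-click bids in order: $8.23 (Pike) > $4.11 (Orion) > $3.49 (Hale) > $3.43 (Ember) > …
Slot 1: Pike pays $4.11 × 830 = $3411.30
Slot 2: Orion pays $3.49 × 470 = $1640.30
Slot 3: Hale pays $3.43 × 220 = $754.60
Total = $5806.20

Total revenue: $5806.20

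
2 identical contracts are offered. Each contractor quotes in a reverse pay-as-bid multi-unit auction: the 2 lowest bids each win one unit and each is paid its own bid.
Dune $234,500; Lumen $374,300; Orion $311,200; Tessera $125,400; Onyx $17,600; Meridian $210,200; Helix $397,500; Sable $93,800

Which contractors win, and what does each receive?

Ordering the bids: 17,600 (Onyx), 93,800 (Sable), 125,400 (Tessera), 210,200 (Meridian), …
The 2 lowest are Onyx, Sable.
Each winner is paid its own bid: Onyx $17,600, Sable $93,800.

Onyx $17,600, Sable $93,800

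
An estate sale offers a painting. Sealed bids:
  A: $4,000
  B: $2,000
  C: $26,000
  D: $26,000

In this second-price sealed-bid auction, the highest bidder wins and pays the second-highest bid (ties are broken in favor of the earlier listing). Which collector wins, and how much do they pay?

C pays $26,000

Bids in order: 26,000 (C) > 26,000 (D) > 4,000 (A) > 2,000 (B)
C and D tie at $26,000; tie-break gives it to C.
Second-price: C pays D's bid of $26,000.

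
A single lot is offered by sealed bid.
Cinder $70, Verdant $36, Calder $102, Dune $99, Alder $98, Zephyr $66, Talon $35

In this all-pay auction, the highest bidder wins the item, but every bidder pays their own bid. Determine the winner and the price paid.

Calder pays $102

Bids in order: 102 (Calder) > 99 (Dune) > 98 (Alder) > 70 (Cinder) > 66 (Zephyr) > 36 (Verdant) > …
Calder is highest and takes the item; every bidder forfeits their bid.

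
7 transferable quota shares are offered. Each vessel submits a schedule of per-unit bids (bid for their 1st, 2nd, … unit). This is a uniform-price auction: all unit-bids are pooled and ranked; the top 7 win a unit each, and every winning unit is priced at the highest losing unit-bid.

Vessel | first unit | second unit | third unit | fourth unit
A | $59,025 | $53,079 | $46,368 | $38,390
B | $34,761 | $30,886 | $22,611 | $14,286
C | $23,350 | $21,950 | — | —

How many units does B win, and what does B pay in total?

B: 2 units, pays $45,222

All unit-bids, highest first — top 7: 59,025 (A-1), 53,079 (A-2), 46,368 (A-3), 38,390 (A-4), 34,761 (B-1), 30,886 (B-2), 23,350 (C-1)
Highest rejected unit-bid = $22,611.
B wins 2 unit(s) at $22,611 each.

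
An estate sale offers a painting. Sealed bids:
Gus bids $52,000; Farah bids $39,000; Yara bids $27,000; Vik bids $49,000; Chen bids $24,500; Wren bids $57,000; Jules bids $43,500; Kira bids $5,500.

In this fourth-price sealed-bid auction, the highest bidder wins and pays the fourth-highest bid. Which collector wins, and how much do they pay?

Wren pays $43,500

Rule: the highest bidder wins and pays the fourth-highest bid.
Sorting bids: 57,000 (Wren) > 52,000 (Gus) > 49,000 (Vik) > 43,500 (Jules) > 39,000 (Farah) > 27,000 (Yara) > …
Wren is highest; pays the fourth-highest bid, $43,500.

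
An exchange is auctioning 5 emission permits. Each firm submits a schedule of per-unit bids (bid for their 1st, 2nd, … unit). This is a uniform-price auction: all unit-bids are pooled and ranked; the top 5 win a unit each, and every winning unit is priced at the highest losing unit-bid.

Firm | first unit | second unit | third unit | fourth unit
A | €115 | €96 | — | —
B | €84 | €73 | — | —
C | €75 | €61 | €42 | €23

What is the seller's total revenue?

Pooled unit-bids ranked (top 5): 115 (A-1), 96 (A-2), 84 (B-1), 75 (C-1), 73 (B-2)
Highest rejected unit-bid = €61.
Allocation: A 2, B 2, C 1. Every unit priced at €61.
Revenue = 5 × 61 = €305.

Total revenue: €305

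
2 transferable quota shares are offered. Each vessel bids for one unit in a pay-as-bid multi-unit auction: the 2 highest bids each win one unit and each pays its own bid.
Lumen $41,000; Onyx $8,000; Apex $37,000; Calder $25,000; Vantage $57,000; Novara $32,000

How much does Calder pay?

Calder pays $0

Bids ranked high→low: 57,000 (Vantage), 41,000 (Lumen), 37,000 (Apex), 32,000 (Novara), …
Winners (2 units): Vantage, Lumen.
Calder does not win → $0.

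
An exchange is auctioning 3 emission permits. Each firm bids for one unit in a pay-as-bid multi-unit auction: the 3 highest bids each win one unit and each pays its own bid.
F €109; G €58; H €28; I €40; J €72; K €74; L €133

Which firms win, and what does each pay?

Ordering the bids: 133 (L), 109 (F), 74 (K), 72 (J), 58 (G), …
Winners (3 units): L, F, K.
Each winner pays its own bid: L €133, F €109, K €74.

L €133, F €109, K €74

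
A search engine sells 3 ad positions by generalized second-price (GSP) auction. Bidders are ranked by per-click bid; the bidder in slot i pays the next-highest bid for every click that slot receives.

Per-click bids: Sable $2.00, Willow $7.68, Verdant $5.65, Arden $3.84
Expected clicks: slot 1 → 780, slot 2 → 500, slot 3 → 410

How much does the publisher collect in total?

Sorting advertisers: $7.68 (Willow) > $5.65 (Verdant) > $3.84 (Arden) > $2.00 (Sable)
Slot 1: Willow pays $5.65 × 780 = $4407.00
Slot 2: Verdant pays $3.84 × 500 = $1920.00
Slot 3: Arden pays $2.00 × 410 = $820.00
Total = $7147.00

Total revenue: $7147.00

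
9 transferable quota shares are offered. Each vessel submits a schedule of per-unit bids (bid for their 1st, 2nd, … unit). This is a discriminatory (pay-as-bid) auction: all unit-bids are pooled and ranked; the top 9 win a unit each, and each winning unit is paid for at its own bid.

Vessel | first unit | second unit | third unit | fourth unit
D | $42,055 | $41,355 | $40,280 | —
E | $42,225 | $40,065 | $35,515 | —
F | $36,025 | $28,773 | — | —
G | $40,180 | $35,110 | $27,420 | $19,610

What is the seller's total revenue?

Total revenue: $352,810

Merging the schedules and taking the best 9: 42,225 (E-1), 42,055 (D-1), 41,355 (D-2), 40,280 (D-3), 40,180 (G-1), 40,065 (E-2), 36,025 (F-1), 35,515 (E-3), 35,110 (G-2)
Next rejected bid: $28,773 (not a price — pay-as-bid).
Each winning unit pays its own bid.
Revenue = 42,225 + 42,055 + 41,355 + 40,280 + 40,180 + 40,065 + 36,025 + 35,515 + 35,110 = $352,810.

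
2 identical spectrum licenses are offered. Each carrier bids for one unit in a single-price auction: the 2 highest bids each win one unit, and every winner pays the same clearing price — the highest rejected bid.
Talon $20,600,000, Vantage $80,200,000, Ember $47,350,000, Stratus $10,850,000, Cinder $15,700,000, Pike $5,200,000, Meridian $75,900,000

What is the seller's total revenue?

Total revenue: $94,700,000

Bids ranked high→low: 80,200,000 (Vantage), 75,900,000 (Meridian), 47,350,000 (Ember), 20,600,000 (Talon), …
The 2 highest are Vantage, Meridian.
First losing bid is Ember's $47,350,000, which sets the uniform price.
Total revenue = 2 × $47,350,000 = $94,700,000.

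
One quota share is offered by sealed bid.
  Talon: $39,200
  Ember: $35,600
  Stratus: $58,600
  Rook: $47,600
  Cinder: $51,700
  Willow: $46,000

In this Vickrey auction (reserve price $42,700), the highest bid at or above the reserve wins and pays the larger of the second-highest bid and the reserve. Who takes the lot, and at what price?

Stratus pays $51,700

Bids ranked: 58,600 (Stratus) > 51,700 (Cinder) > 47,600 (Rook) > 46,000 (Willow) > 39,200 (Talon) > 35,600 (Ember)
Stratus has the top bid at or above the reserve ($58,600).
Second-highest bid $51,700 exceeds the reserve $42,700 → payment $51,700.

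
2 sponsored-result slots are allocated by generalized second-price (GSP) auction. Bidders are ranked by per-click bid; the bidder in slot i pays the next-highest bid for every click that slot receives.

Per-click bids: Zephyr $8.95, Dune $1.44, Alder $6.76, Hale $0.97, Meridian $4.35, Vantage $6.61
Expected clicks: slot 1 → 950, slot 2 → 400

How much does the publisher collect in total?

Total revenue: $9066.00

Per-click bids in order: $8.95 (Zephyr) > $6.76 (Alder) > $6.61 (Vantage) > …
Slot 1: Zephyr pays $6.76 × 950 = $6422.00
Slot 2: Alder pays $6.61 × 400 = $2644.00
Total = $9066.00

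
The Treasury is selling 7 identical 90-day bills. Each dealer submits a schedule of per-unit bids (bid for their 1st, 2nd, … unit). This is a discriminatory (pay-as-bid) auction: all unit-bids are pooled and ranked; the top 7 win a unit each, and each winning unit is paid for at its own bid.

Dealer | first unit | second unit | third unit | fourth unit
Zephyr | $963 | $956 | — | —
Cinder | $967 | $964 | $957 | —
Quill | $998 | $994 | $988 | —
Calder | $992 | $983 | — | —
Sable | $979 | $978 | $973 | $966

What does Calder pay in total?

Merging the schedules and taking the best 7: 998 (Quill-1), 994 (Quill-2), 992 (Calder-1), 988 (Quill-3), 983 (Calder-2), 979 (Sable-1), 978 (Sable-2)
Next rejected bid: $973 (not a price — pay-as-bid).
Calder's winning unit-bids: 992 + 983 = $1,975.

Calder pays $1,975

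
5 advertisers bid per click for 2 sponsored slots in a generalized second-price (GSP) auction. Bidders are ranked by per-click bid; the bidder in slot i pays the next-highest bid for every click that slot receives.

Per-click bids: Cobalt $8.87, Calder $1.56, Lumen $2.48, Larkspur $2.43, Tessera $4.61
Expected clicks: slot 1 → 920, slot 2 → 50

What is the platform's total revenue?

Per-click bids in order: $8.87 (Cobalt) > $4.61 (Tessera) > $2.48 (Lumen) > …
Slot 1: Cobalt pays $4.61 × 920 = $4241.20
Slot 2: Tessera pays $2.48 × 50 = $124.00
Total = $4365.20

Total revenue: $4365.20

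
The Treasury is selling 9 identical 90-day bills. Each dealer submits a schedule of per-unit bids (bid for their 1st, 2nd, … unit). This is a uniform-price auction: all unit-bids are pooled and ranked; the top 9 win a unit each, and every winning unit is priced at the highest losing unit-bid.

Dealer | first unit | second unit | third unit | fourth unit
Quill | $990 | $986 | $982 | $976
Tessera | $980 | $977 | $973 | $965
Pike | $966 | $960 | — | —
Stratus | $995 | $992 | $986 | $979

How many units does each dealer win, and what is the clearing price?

Quill 3, Stratus 4, Tessera 2; clearing price $976

Merging the schedules and taking the best 9: 995 (Stratus-1), 992 (Stratus-2), 990 (Quill-1), 986 (Quill-2), 986 (Stratus-3), 982 (Quill-3), 980 (Tessera-1), 979 (Stratus-4), 977 (Tessera-2)
The (k+1)-th unit-bid is $976.
Allocation: Quill 3, Stratus 4, Tessera 2.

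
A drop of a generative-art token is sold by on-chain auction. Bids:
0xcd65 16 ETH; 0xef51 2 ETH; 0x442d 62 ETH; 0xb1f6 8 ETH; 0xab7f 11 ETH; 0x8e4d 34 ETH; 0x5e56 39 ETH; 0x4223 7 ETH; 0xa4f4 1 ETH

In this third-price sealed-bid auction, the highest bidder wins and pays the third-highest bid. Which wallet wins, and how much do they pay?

0x442d pays 34 ETH

Sorting bids: 62 (0x442d) > 39 (0x5e56) > 34 (0x8e4d) > 16 (0xcd65) > 11 (0xab7f) > 8 (0xb1f6) > …
0x442d wins; payment is bid #3 in the ranking = 34 ETH.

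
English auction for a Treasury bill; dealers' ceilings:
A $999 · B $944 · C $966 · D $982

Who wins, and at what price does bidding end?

A wins at $982

Rule: the price rises until one bidder remains; the winner pays the price at which the last rival dropped out.
Limits ranked: 999 (A) > 982 (D) > 966 (C) > 944 (B)
Once the price passes $982, only A is left; the hammer falls at D's limit of $982.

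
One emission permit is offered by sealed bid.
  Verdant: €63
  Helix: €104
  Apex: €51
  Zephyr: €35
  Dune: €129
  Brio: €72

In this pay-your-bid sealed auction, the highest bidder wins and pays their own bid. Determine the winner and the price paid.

Dune pays €129

Bids ranked: 129 (Dune) > 104 (Helix) > 72 (Brio) > 63 (Verdant) > 51 (Apex) > 35 (Zephyr)
First-price: Dune pays what they bid, €129.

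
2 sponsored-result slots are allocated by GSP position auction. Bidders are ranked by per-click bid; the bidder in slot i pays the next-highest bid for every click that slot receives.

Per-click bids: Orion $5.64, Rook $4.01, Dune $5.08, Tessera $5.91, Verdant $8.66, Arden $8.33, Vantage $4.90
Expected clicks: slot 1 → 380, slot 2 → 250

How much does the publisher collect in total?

Per-click bids in order: $8.66 (Verdant) > $8.33 (Arden) > $5.91 (Tessera) > …
Slot 1: Verdant pays $8.33 × 380 = $3165.40
Slot 2: Arden pays $5.91 × 250 = $1477.50
Total = $4642.90

Total revenue: $4642.90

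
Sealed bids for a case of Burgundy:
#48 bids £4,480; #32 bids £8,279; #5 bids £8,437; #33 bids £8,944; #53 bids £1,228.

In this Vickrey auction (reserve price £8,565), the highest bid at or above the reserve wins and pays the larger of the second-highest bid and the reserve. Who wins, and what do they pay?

Bids in order: 8,944 (#33) > 8,437 (#5) > 8,279 (#32) > 4,480 (#48) > 1,228 (#53)
Highest eligible bid: #33 at £8,944.
Second-highest bid £8,437 is below the reserve £8,565, so the reserve binds → payment £8,565.

#33 pays £8,565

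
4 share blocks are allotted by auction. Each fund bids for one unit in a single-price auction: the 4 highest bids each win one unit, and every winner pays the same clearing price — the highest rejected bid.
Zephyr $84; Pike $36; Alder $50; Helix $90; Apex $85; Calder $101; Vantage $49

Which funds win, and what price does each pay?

Bids ranked high→low: 101 (Calder), 90 (Helix), 85 (Apex), 84 (Zephyr), 50 (Alder), 49 (Vantage), …
The 4 highest are Calder, Helix, Apex, Zephyr.
Clearing price = highest rejected bid = $50.

Calder, Helix, Apex, Zephyr; each pays $50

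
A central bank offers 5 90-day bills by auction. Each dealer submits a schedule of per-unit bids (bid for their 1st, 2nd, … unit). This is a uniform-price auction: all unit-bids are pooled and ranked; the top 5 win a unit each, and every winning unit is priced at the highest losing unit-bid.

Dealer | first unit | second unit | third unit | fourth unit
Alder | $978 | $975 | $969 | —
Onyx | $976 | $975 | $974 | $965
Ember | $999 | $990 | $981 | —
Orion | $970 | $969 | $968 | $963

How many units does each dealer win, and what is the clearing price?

Pooled unit-bids ranked (top 5): 999 (Ember-1), 990 (Ember-2), 981 (Ember-3), 978 (Alder-1), 976 (Onyx-1)
First bid not allocated: $975.
Allocation: Alder 1, Ember 3, Onyx 1.

Alder 1, Ember 3, Onyx 1; clearing price $975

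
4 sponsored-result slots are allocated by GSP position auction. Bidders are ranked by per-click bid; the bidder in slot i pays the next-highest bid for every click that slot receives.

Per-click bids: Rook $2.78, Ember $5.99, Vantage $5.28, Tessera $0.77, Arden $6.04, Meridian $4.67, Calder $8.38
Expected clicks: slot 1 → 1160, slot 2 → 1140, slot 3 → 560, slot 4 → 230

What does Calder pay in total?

Per-click bids in order: $8.38 (Calder) > $6.04 (Arden) > $5.99 (Ember) > $5.28 (Vantage) > $4.67 (Meridian) > …
Calder holds slot 1 → pays next bid $6.04 × 1160 clicks = $7006.40.

Calder pays $7006.40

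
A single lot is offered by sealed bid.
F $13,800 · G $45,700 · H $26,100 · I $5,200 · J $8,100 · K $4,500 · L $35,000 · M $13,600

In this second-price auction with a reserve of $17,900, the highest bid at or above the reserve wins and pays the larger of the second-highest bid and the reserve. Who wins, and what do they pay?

Bids ranked: 45,700 (G) > 35,000 (L) > 26,100 (H) > 13,800 (F) > 13,600 (M) > 8,100 (J) > …
Highest eligible bid: G at $45,700.
max(second-highest $35,000, reserve $17,900) = $35,000; the reserve does not bind.

G pays $35,000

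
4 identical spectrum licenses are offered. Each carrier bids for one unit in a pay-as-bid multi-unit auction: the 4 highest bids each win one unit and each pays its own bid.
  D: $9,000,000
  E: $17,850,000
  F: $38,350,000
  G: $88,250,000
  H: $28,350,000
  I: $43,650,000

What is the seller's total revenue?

Ordering the bids: 88,250,000 (G), 43,650,000 (I), 38,350,000 (F), 28,350,000 (H), 17,850,000 (E), 9,000,000 (D)
Winners (4 units): G, I, F, H.
Total revenue = 88,250,000 + 43,650,000 + 38,350,000 + 28,350,000 = $198,600,000.

Total revenue: $198,600,000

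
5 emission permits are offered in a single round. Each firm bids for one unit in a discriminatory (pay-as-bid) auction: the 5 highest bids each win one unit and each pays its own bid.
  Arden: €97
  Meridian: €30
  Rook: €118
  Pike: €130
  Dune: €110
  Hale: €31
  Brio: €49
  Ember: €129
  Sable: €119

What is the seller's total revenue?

Sorting: 130 (Pike), 129 (Ember), 119 (Sable), 118 (Rook), 110 (Dune), 97 (Arden), 49 (Brio), …
Top 5: Pike, Ember, Sable, Rook, Dune.
Total revenue = 130 + 129 + 119 + 118 + 110 = €606.

Total revenue: €606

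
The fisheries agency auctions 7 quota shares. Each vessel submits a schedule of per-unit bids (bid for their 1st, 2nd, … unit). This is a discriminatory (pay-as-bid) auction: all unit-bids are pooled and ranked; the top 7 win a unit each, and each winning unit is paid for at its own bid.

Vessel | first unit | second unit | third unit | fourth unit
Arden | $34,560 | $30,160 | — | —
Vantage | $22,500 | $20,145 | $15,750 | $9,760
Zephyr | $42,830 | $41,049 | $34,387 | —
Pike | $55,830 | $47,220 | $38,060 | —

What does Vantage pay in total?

All unit-bids, highest first — top 7: 55,830 (Pike-1), 47,220 (Pike-2), 42,830 (Zephyr-1), 41,049 (Zephyr-2), 38,060 (Pike-3), 34,560 (Arden-1), 34,387 (Zephyr-3)
Next rejected bid: $30,160 (not a price — pay-as-bid).
Vantage wins no units.

Vantage pays $0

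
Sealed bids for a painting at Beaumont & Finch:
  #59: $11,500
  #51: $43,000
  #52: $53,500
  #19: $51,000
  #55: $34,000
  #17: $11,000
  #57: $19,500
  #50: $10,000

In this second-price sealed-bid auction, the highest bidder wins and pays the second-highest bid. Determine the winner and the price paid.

#52 pays $51,000

Bids in order: 53,500 (#52) > 51,000 (#19) > 43,000 (#51) > 34,000 (#55) > 19,500 (#57) > 11,500 (#59) > …
#52 is highest; pays the second-highest bid, $51,000.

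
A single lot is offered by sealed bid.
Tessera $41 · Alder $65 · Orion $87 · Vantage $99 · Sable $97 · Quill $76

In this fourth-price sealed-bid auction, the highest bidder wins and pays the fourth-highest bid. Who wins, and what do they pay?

Vantage pays $76

Bids in order: 99 (Vantage) > 97 (Sable) > 87 (Orion) > 76 (Quill) > 65 (Alder) > 41 (Tessera)
Vantage is highest; pays the fourth-highest bid, $76.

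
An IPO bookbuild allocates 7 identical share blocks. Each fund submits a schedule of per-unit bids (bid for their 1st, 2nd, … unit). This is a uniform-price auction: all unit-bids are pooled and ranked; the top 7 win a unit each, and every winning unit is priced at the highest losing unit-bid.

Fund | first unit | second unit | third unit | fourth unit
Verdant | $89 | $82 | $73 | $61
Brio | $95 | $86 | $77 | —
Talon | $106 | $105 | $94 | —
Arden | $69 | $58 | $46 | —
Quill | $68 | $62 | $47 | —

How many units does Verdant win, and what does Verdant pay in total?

Merging the schedules and taking the best 7: 106 (Talon-1), 105 (Talon-2), 95 (Brio-1), 94 (Talon-3), 89 (Verdant-1), 86 (Brio-2), 82 (Verdant-2)
First bid not allocated: $77.
Verdant wins 2 unit(s) at $77 each.

Verdant: 2 units, pays $154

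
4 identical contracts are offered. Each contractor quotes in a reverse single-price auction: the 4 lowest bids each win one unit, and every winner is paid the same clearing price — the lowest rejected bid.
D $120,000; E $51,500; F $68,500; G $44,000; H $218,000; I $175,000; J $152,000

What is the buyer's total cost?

Bids ranked low→high: 44,000 (G), 51,500 (E), 68,500 (F), 120,000 (D), 152,000 (J), 175,000 (I), …
The 4 lowest are G, E, F, D.
Clearing price = lowest rejected bid = $152,000.
Total cost = 4 × $152,000 = $608,000.

Total cost: $608,000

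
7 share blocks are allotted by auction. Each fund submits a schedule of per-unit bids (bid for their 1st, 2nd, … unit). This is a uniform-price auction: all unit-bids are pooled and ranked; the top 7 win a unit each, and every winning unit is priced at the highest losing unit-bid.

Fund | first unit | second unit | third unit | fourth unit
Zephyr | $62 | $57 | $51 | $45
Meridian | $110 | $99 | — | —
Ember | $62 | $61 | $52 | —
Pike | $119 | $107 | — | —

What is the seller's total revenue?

Total revenue: $399

Pooled unit-bids ranked (top 7): 119 (Pike-1), 110 (Meridian-1), 107 (Pike-2), 99 (Meridian-2), 62 (Zephyr-1), 62 (Ember-1), 61 (Ember-2)
The (k+1)-th unit-bid is $57.
Allocation: Ember 2, Meridian 2, Pike 2, Zephyr 1. Every unit priced at $57.
Revenue = 7 × 57 = $399.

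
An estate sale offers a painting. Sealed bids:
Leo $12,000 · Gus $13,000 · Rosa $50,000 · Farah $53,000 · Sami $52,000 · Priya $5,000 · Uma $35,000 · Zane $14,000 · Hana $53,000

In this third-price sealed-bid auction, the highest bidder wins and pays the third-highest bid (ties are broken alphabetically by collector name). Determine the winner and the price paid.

Third-price sealed-bid auction: the highest bidder wins and pays the third-highest bid.
Sorting bids: 53,000 (Farah) > 53,000 (Hana) > 52,000 (Sami) > 50,000 (Rosa) > 35,000 (Uma) > 14,000 (Zane) > …
Farah and Hana tie at $53,000; tie-break gives it to Farah.
Farah is highest; pays the third-highest bid, $52,000.

Farah pays $52,000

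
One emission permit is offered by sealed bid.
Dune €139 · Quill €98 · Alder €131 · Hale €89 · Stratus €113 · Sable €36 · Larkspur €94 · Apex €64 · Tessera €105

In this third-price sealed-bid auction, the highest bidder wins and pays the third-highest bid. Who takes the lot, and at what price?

Dune pays €113

Rule: the highest bidder wins and pays the third-highest bid.
Bids in order: 139 (Dune) > 131 (Alder) > 113 (Stratus) > 105 (Tessera) > 98 (Quill) > 94 (Larkspur) > …
Dune wins; payment is bid #3 in the ranking = €113.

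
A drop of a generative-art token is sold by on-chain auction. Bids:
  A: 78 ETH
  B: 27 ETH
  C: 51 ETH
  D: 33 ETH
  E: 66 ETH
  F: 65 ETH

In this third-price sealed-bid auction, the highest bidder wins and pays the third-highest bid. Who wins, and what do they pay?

Sorting bids: 78 (A) > 66 (E) > 65 (F) > 51 (C) > 33 (D) > 27 (B)
A is highest; pays the third-highest bid, 65 ETH.

A pays 65 ETH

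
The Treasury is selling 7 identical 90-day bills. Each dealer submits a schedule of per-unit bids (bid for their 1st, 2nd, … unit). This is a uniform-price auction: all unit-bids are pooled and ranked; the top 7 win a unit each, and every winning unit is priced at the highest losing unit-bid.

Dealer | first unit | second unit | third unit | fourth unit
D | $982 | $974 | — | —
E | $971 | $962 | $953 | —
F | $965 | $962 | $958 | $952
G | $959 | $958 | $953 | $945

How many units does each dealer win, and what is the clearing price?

Merging the schedules and taking the best 7: 982 (D-1), 974 (D-2), 971 (E-1), 965 (F-1), 962 (E-2), 962 (F-2), 959 (G-1)
First bid not allocated: $958.
Allocation: D 2, E 2, F 2, G 1.

D 2, E 2, F 2, G 1; clearing price $958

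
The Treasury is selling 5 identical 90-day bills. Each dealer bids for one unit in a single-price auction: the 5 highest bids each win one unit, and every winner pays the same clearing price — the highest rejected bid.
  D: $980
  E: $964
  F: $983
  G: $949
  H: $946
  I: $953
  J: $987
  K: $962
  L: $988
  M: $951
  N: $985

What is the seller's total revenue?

Ordering the bids: 988 (L), 987 (J), 985 (N), 983 (F), 980 (D), 964 (E), 962 (K), …
The 5 highest are L, J, N, F, D.
Clearing price = highest rejected bid = $964.
Total revenue = 5 × $964 = $4,820.

Total revenue: $4,820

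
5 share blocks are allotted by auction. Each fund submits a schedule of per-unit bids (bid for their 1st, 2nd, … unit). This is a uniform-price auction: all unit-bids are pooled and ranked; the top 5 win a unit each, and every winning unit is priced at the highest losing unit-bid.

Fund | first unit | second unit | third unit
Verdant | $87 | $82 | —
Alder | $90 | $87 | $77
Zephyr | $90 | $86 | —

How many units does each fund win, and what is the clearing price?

Alder 2, Verdant 1, Zephyr 2; clearing price $82

All unit-bids, highest first — top 5: 90 (Alder-1), 90 (Zephyr-1), 87 (Verdant-1), 87 (Alder-2), 86 (Zephyr-2)
Highest rejected unit-bid = $82.
Allocation: Alder 2, Verdant 1, Zephyr 2.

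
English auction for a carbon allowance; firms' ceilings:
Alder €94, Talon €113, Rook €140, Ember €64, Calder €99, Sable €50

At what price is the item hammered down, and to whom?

Rook wins at €113

Rule: the price rises until one bidder remains; the winner pays the price at which the last rival dropped out.
Limits ranked: 140 (Rook) > 113 (Talon) > 99 (Calder) > 94 (Alder) > 64 (Ember) > 50 (Sable)
Talon is the last rival to drop out, at €113; Rook remains and wins at that price.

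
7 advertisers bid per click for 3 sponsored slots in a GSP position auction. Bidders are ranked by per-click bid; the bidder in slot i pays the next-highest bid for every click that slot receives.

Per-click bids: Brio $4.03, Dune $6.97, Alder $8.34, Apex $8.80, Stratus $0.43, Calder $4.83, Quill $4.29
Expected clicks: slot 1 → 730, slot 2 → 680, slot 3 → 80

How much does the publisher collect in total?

Per-click bids in order: $8.80 (Apex) > $8.34 (Alder) > $6.97 (Dune) > $4.83 (Calder) > …
Slot 1: Apex pays $8.34 × 730 = $6088.20
Slot 2: Alder pays $6.97 × 680 = $4739.60
Slot 3: Dune pays $4.83 × 80 = $386.40
Total = $11214.20

Total revenue: $11214.20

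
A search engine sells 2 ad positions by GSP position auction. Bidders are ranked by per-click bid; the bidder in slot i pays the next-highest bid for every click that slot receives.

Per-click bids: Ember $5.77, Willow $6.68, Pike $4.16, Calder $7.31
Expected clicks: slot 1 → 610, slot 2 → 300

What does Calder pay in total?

Sorting advertisers: $7.31 (Calder) > $6.68 (Willow) > $5.77 (Ember) > …
Calder holds slot 1 → pays next bid $6.68 × 610 clicks = $4074.80.

Calder pays $4074.80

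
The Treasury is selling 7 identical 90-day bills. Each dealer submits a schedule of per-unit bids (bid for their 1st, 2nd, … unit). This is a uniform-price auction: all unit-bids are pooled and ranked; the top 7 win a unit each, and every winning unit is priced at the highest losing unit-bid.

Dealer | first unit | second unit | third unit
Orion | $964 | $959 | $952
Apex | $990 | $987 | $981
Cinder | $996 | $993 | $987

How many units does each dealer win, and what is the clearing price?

Apex 3, Cinder 3, Orion 1; clearing price $959

Pooled unit-bids ranked (top 7): 996 (Cinder-1), 993 (Cinder-2), 990 (Apex-1), 987 (Apex-2), 987 (Cinder-3), 981 (Apex-3), 964 (Orion-1)
Highest rejected unit-bid = $959.
Allocation: Apex 3, Cinder 3, Orion 1.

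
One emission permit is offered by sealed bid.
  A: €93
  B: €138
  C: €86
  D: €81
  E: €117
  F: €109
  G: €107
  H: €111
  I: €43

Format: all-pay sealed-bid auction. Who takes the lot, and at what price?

Bids ranked: 138 (B) > 117 (E) > 111 (H) > 109 (F) > 107 (G) > 93 (A) > …
B is highest and takes the item; every bidder forfeits their bid.

B pays €138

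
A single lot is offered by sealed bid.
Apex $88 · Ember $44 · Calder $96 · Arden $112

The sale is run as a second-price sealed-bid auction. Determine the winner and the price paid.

Bids ranked: 112 (Arden) > 96 (Calder) > 88 (Apex) > 44 (Ember)
Arden is highest; pays the second-highest bid, $96.

Arden pays $96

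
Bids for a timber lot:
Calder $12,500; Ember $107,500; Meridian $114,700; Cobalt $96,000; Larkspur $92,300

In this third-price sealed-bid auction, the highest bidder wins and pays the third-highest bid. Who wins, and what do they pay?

Bids ranked: 114,700 (Meridian) > 107,500 (Ember) > 96,000 (Cobalt) > 92,300 (Larkspur) > 12,500 (Calder)
Meridian wins; payment is bid #3 in the ranking = $96,000.

Meridian pays $96,000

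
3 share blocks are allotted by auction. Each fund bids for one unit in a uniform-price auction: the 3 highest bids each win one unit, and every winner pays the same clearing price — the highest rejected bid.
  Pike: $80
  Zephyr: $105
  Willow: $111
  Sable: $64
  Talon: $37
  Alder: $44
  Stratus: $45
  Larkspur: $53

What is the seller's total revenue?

Bids ranked high→low: 111 (Willow), 105 (Zephyr), 80 (Pike), 64 (Sable), 53 (Larkspur), …
Top 3: Willow, Zephyr, Pike.
Clearing price = highest rejected bid = $64.
Total revenue = 3 × $64 = $192.

Total revenue: $192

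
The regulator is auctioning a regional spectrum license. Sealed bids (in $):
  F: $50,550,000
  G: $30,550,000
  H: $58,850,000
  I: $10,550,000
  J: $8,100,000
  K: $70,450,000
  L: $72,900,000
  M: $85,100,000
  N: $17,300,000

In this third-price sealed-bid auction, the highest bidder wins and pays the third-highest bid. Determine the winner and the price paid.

M pays $70,450,000

Sorting bids: 85,100,000 (M) > 72,900,000 (L) > 70,450,000 (K) > 58,850,000 (H) > 50,550,000 (F) > 30,550,000 (G) > …
M is highest; pays the third-highest bid, $70,450,000.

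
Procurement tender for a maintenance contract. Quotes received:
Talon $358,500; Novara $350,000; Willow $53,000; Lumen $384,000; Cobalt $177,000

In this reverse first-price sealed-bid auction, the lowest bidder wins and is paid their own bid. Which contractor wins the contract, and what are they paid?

Bids in order: 53,000 (Willow) < 177,000 (Cobalt) < 350,000 (Novara) < 358,500 (Talon) < 384,000 (Lumen)
Willow has the lowest bid and is paid exactly that: $53,000.

Willow is paid $53,000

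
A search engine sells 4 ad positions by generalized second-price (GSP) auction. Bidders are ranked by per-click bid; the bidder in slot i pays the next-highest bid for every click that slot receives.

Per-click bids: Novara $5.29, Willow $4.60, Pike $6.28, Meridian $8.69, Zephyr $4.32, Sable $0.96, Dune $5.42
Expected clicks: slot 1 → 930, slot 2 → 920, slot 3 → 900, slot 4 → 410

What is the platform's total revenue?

Sorting advertisers: $8.69 (Meridian) > $6.28 (Pike) > $5.42 (Dune) > $5.29 (Novara) > $4.60 (Willow) > …
Slot 1: Meridian pays $6.28 × 930 = $5840.40
Slot 2: Pike pays $5.42 × 920 = $4986.40
Slot 3: Dune pays $5.29 × 900 = $4761.00
Slot 4: Novara pays $4.60 × 410 = $1886.00
Total = $17473.80

Total revenue: $17473.80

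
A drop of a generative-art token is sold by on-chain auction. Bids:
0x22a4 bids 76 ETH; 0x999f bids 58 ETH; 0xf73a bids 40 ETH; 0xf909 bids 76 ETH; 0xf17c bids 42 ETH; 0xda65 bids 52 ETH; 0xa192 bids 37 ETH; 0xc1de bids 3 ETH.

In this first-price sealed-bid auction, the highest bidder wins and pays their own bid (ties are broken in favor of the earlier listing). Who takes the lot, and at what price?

0x22a4 pays 76 ETH

Bids in order: 76 (0x22a4) > 76 (0xf909) > 58 (0x999f) > 52 (0xda65) > 42 (0xf17c) > 40 (0xf73a) > …
0x22a4 and 0xf909 tie at 76 ETH; tie-break gives it to 0x22a4.
First-price: 0x22a4 pays what they bid, 76 ETH.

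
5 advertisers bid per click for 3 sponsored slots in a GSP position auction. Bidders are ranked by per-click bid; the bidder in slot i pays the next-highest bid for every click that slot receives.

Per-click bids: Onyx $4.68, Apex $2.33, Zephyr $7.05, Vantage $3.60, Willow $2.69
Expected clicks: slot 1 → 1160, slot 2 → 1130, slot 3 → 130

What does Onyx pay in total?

Onyx pays $4068.00

Ranked by bid: $7.05 (Zephyr) > $4.68 (Onyx) > $3.60 (Vantage) > $2.69 (Willow) > …
Onyx holds slot 2 → pays next bid $3.60 × 1130 clicks = $4068.00.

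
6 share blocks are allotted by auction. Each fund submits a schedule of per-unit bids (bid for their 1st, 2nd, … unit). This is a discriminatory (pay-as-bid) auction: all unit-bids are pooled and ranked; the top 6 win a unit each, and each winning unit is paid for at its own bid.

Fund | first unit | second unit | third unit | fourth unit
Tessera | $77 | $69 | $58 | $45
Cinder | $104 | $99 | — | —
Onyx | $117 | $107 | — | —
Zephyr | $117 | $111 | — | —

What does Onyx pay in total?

Onyx pays $224

All unit-bids, highest first — top 6: 117 (Onyx-1), 117 (Zephyr-1), 111 (Zephyr-2), 107 (Onyx-2), 104 (Cinder-1), 99 (Cinder-2)
Next rejected bid: $77 (not a price — pay-as-bid).
Onyx's winning unit-bids: 117 + 107 = $224.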